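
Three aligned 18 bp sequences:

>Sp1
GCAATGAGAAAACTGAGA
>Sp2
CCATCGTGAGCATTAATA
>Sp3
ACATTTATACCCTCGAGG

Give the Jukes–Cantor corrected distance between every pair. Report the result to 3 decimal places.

d(Sp1,Sp2) = 0.824, d(Sp1,Sp3) = 1.012, d(Sp2,Sp3) = 1.265

Sp1–Sp2: 9/18 sites differ → p = 0.5, d = −0.75 ln(1 − 0.666667) = 0.823960 ≈ 0.824.
Sp1–Sp3: 10/18 sites differ → p ≈ 0.555556, d = −0.75 ln(1 − 0.740741) = 1.012446 ≈ 1.012.
Sp2–Sp3: 11/18 sites differ → p ≈ 0.611111, d = −0.75 ln(1 − 0.814815) = 1.264800 ≈ 1.265.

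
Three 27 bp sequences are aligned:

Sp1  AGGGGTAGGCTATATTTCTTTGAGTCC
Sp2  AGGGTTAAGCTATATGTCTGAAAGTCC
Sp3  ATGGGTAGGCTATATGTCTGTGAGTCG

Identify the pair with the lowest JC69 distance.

Sp1–Sp2: 6/27 differ, p = 0.222, d = 0.264.
Sp1–Sp3: 4/27 differ, p = 0.148, d = 0.165.
Sp2–Sp3: 6/27 differ, p = 0.222, d = 0.264.
The smallest distance is between Sp1 and Sp3.

Sp1 and Sp3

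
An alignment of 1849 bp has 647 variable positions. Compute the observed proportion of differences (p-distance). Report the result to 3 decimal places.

p = 647/1849 = 0.349918… ≈ 0.350 (to 3 d.p.).

0.350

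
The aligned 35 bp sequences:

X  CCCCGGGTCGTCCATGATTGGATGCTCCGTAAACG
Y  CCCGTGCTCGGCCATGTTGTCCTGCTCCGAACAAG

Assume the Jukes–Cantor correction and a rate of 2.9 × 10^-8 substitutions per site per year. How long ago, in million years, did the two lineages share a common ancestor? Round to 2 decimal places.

The sequences differ at 12 of 35 sites, so p = 12/35 ≈ 0.342857.
d = −(3/4) ln(1 − 4p/3) = −0.75 ln(1 − 0.457143) = −0.75 ln(0.542857)
  = −0.75 × (-0.610909) = 0.458182 substitutions/site.
Under a molecular clock d = 2μt, so t = d/(2μ) = 0.458182 / (2 × 2.9 × 10^-8) = 7.90 million years.

7.90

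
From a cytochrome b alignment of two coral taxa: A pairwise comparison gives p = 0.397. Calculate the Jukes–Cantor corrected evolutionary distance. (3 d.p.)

0.565

d = −(3/4) ln(1 − 4p/3) = −0.75 ln(1 − 0.529333) = −0.75 ln(0.470667)
  = −0.75 × (-0.753604) = 0.565203 substitutions/site.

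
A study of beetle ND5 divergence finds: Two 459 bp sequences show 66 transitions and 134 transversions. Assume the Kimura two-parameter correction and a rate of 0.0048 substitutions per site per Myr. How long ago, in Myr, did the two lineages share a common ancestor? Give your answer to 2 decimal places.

P = 66/459 ≈ 0.143791 and Q = 134/459 ≈ 0.291939.
Under the Kimura two-parameter model, d = −½ ln(1 − 2P − Q) − ¼ ln(1 − 2Q).
1 − 2P − Q = 0.420479, giving −½ ln(0.420479) = 0.433180.
1 − 2Q = 0.416122, giving −¼ ln(0.416122) = 0.219194.
d = 0.433180 + 0.219194 = 0.652374.
Under a molecular clock d = 2μt, so t = d/(2μ) = 0.652374 / (2 × 0.0048) = 67.96 Myr.

67.96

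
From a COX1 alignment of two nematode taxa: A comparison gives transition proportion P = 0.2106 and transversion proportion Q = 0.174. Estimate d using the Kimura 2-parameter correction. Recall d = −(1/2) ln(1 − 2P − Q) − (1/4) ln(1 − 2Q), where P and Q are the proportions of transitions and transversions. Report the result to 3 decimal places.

Under the Kimura two-parameter model, d = −½ ln(1 − 2P − Q) − ¼ ln(1 − 2Q).
1 − 2P − Q = 0.4048, giving −½ ln(0.4048) = 0.452181.
1 − 2Q = 0.652, giving −¼ ln(0.652) = 0.106928.
d = 0.452181 + 0.106928 = 0.559109.

0.559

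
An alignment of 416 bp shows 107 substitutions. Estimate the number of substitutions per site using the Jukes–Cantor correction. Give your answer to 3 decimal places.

0.315

p = 107/416 ≈ 0.257212.
d = −(3/4) ln(1 − 4p/3) = −0.75 ln(1 − 0.342949) = −0.75 ln(0.657051)
  = −0.75 × (-0.419994) = 0.314996 substitutions/site.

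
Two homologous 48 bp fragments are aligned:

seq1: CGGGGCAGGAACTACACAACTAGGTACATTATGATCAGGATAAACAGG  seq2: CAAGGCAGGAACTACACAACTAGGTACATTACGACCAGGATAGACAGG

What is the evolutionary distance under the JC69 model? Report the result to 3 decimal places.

The sequences differ at 5 of 48 sites (2, 3, 32, 35, 43), so p = 5/48 ≈ 0.104167.
d = −(3/4) ln(1 − 4p/3) = −0.75 ln(1 − 0.138889) = −0.75 ln(0.861111)
  = −0.75 × (-0.149532) = 0.112149 substitutions/site.

0.112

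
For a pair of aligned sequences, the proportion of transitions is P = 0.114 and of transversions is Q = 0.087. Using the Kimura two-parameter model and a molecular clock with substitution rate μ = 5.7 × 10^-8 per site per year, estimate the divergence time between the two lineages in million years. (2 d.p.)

Under the Kimura two-parameter model, d = −½ ln(1 − 2P − Q) − ¼ ln(1 − 2Q).
1 − 2P − Q = 0.685, giving −½ ln(0.685) = 0.189168.
1 − 2Q = 0.826, giving −¼ ln(0.826) = 0.047790.
d = 0.189168 + 0.047790 = 0.236958.
Under a molecular clock d = 2μt, so t = d/(2μ) = 0.236958 / (2 × 5.7 × 10^-8) = 2.08 million years.

2.08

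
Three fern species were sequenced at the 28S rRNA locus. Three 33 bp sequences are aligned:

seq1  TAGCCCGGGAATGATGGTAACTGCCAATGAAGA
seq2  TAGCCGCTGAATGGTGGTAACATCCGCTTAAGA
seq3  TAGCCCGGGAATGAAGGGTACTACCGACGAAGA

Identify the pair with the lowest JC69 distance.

seq1 and seq3

seq1–seq2: 9/33 differ, p = 0.273, d = 0.339.
seq1–seq3: 6/33 differ, p = 0.182, d = 0.208.
seq2–seq3: 12/33 differ, p = 0.364, d = 0.497.
The smallest distance is between seq1 and seq3.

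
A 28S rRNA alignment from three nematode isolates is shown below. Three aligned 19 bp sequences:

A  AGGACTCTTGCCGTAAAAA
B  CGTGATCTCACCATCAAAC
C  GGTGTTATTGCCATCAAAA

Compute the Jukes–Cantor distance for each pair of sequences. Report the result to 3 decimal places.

A–B: 9/19 sites differ → p ≈ 0.473684, d = −0.75 ln(1 − 0.631579) = 0.748897 ≈ 0.749.
A–C: 7/19 sites differ → p ≈ 0.368421, d = −0.75 ln(1 − 0.491228) = 0.506816 ≈ 0.507.
B–C: 6/19 sites differ → p ≈ 0.315789, d = −0.75 ln(1 − 0.421052) = 0.409907 ≈ 0.410.

d(A,B) = 0.749, d(A,C) = 0.507, d(B,C) = 0.410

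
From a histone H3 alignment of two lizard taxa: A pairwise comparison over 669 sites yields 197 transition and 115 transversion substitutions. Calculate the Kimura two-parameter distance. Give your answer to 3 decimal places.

P = 197/669 ≈ 0.294469 and Q = 115/669 ≈ 0.171898.
Under the Kimura two-parameter model, d = −½ ln(1 − 2P − Q) − ¼ ln(1 − 2Q).
1 − 2P − Q = 0.239164, giving −½ ln(0.239164) = 0.715303.
1 − 2Q = 0.656204, giving −¼ ln(0.656204) = 0.105321.
d = 0.715303 + 0.105321 = 0.820624.

0.821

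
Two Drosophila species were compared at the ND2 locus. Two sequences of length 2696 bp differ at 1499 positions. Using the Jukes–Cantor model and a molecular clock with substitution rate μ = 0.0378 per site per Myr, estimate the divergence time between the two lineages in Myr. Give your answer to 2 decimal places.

p = 1499/2696 ≈ 0.556009.
d = −(3/4) ln(1 − 4p/3) = −0.75 ln(1 − 0.741345) = −0.75 ln(0.258655)
  = −0.75 × (-1.352260) = 1.014195 substitutions/site.
Under a molecular clock d = 2μt, so t = d/(2μ) = 1.014195 / (2 × 0.0378) = 13.42 Myr.

13.42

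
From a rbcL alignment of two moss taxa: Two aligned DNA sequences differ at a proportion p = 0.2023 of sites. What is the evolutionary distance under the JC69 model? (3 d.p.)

d = −(3/4) ln(1 − 4p/3) = −0.75 ln(1 − 0.269733) = −0.75 ln(0.730267)
  = −0.75 × (-0.314345) = 0.235759 substitutions/site.

0.236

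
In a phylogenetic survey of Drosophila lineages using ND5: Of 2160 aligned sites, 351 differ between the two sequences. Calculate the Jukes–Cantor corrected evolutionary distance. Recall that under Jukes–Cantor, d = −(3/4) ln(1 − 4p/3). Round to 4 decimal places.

0.1831

p = 351/2160 = 0.1625.
d = −(3/4) ln(1 − 4p/3) = −0.75 ln(1 − 0.216667) = −0.75 ln(0.783333)
  = −0.75 × (-0.244197) = 0.183148 substitutions/site.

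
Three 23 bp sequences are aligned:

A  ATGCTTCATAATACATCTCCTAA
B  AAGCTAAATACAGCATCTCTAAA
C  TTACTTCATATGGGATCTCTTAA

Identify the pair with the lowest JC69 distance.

A–B: 8/23 differ, p = 0.348, d = 0.467.
A–C: 7/23 differ, p = 0.304, d = 0.390.
B–C: 9/23 differ, p = 0.391, d = 0.553.
The smallest distance is between A and C.

A and C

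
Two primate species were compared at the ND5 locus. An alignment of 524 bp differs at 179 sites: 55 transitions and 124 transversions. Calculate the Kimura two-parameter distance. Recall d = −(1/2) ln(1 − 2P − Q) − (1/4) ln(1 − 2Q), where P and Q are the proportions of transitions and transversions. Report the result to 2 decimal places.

0.46

P = 55/524 ≈ 0.104962 and Q = 124/524 ≈ 0.236641.
Under the Kimura two-parameter model, d = −½ ln(1 − 2P − Q) − ¼ ln(1 − 2Q).
1 − 2P − Q = 0.553435, giving −½ ln(0.553435) = 0.295805.
1 − 2Q = 0.526718, giving −¼ ln(0.526718) = 0.160272.
d = 0.295805 + 0.160272 = 0.456077.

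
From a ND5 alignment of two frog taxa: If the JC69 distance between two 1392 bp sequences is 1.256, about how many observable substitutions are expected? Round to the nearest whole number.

848

Invert JC69: p = (3/4)(1 − e^(−4d/3)) = 0.75 × (1 − e^(-1.674667)) = 0.75 × (1 − 0.187371) = 0.609472.
Expected differing sites = pL ≈ 0.609472 × 1392 = 848.385024 ≈ 848.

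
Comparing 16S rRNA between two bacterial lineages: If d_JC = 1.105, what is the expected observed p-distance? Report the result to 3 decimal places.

p = (3/4)(1 − e^(−4d/3)) = 0.75 × (1 − e^(-1.473333)) = 0.75 × (1 − 0.229160) = 0.578130.

0.578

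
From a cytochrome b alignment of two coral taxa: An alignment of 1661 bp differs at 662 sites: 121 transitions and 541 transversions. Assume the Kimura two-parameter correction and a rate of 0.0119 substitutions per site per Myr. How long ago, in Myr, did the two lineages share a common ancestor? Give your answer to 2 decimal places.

P = 121/1661 ≈ 0.072848 and Q = 541/1661 ≈ 0.325707.
Under the Kimura two-parameter model, d = −½ ln(1 − 2P − Q) − ¼ ln(1 − 2Q).
1 − 2P − Q = 0.528597, giving −½ ln(0.528597) = 0.318764.
1 − 2Q = 0.348586, giving −¼ ln(0.348586) = 0.263468.
d = 0.318764 + 0.263468 = 0.582232.
Under a molecular clock d = 2μt, so t = d/(2μ) = 0.582232 / (2 × 0.0119) = 24.46 Myr.

24.46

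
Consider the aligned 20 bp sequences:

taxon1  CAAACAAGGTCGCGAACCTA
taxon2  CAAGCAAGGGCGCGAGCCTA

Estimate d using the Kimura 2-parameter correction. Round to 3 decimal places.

Of 20 sites, 2 differences are transitions and 1 are transversions, so P = 2/20 = 0.1 and Q = 1/20 = 0.05.
Under the Kimura two-parameter model, d = −½ ln(1 − 2P − Q) − ¼ ln(1 − 2Q).
1 − 2P − Q = 0.75, giving −½ ln(0.75) = 0.143841.
1 − 2Q = 0.9, giving −¼ ln(0.9) = 0.026340.
d = 0.143841 + 0.026340 = 0.170181.

0.170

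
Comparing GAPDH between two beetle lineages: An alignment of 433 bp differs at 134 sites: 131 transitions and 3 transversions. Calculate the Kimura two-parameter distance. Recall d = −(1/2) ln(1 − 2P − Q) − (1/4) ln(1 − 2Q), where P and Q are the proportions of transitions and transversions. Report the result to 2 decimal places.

0.48

P = 131/433 ≈ 0.30254 and Q = 3/433 ≈ 0.006928.
Under the Kimura two-parameter model, d = −½ ln(1 − 2P − Q) − ¼ ln(1 − 2Q).
1 − 2P − Q = 0.387992, giving −½ ln(0.387992) = 0.473385.
1 − 2Q = 0.986144, giving −¼ ln(0.986144) = 0.003488.
d = 0.473385 + 0.003488 = 0.476873.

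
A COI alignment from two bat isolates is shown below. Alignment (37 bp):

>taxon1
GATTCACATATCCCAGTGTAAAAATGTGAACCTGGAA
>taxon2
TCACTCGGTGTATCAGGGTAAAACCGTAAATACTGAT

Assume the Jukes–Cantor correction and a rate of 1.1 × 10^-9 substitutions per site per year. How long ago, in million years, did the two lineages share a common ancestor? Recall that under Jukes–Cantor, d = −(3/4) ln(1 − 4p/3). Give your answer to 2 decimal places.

The sequences differ at 20 of 37 sites, so p = 20/37 ≈ 0.540541.
d = −(3/4) ln(1 − 4p/3) = −0.75 ln(1 − 0.720721) = −0.75 ln(0.279279)
  = −0.75 × (-1.275544) = 0.956658 substitutions/site.
Under a molecular clock d = 2μt, so t = d/(2μ) = 0.956658 / (2 × 1.1 × 10^-9) = 434.84 million years.

434.84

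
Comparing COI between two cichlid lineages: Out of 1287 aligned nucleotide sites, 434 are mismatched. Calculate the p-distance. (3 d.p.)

p = 434/1287 = 0.337218… ≈ 0.337 (to 3 d.p.).

0.337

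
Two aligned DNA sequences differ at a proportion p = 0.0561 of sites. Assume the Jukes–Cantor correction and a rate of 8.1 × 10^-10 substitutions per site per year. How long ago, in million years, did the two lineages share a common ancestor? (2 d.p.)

35.99

d = −(3/4) ln(1 − 4p/3) = −0.75 ln(1 − 0.0748) = −0.75 ln(0.9252)
  = −0.75 × (-0.077745) = 0.058309 substitutions/site.
Under a molecular clock d = 2μt, so t = d/(2μ) = 0.058309 / (2 × 8.1 × 10^-10) = 35.99 million years.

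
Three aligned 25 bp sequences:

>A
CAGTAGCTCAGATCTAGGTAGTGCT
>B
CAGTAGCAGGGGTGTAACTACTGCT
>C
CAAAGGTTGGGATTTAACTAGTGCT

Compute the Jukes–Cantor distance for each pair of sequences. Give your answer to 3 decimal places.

A–B: 8/25 sites differ → p = 0.32, d = −0.75 ln(1 − 0.426667) = 0.417216 ≈ 0.417.
A–C: 9/25 sites differ → p = 0.36, d = −0.75 ln(1 − 0.48) = 0.490445 ≈ 0.490.
B–C: 8/25 sites differ → p = 0.32, d = −0.75 ln(1 − 0.426667) = 0.417216 ≈ 0.417.

d(A,B) = 0.417, d(A,C) = 0.490, d(B,C) = 0.417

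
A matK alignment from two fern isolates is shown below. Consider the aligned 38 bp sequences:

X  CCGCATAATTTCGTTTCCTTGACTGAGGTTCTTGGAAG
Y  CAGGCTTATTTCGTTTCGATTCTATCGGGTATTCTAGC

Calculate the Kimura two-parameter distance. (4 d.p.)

0.8351

Of 38 sites, 2 differences are transitions and 16 are transversions, so P = 2/38 ≈ 0.052632 and Q = 16/38 ≈ 0.421053.
Under the Kimura two-parameter model, d = −½ ln(1 − 2P − Q) − ¼ ln(1 − 2Q).
1 − 2P − Q = 0.473683, giving −½ ln(0.473683) = 0.373608.
1 − 2Q = 0.157894, giving −¼ ln(0.157894) = 0.461458.
d = 0.373608 + 0.461458 = 0.835066.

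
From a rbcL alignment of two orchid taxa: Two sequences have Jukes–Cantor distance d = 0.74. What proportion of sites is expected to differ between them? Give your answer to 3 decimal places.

p = (3/4)(1 − e^(−4d/3)) = 0.75 × (1 − e^(-0.986667)) = 0.75 × (1 − 0.372817) = 0.470387.

0.470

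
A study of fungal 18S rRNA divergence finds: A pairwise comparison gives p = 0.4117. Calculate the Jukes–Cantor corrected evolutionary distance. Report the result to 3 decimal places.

d = −(3/4) ln(1 − 4p/3) = −0.75 ln(1 − 0.548933) = −0.75 ln(0.451067)
  = −0.75 × (-0.796139) = 0.597104 substitutions/site.

0.597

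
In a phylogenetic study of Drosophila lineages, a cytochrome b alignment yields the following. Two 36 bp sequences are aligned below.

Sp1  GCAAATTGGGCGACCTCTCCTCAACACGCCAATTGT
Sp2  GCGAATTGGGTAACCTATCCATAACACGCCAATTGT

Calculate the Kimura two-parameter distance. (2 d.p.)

Of 36 sites, 4 differences are transitions and 2 are transversions, so P = 4/36 ≈ 0.111111 and Q = 2/36 ≈ 0.055556.
Under the Kimura two-parameter model, d = −½ ln(1 − 2P − Q) − ¼ ln(1 − 2Q).
1 − 2P − Q = 0.722222, giving −½ ln(0.722222) = 0.162711.
1 − 2Q = 0.888888, giving −¼ ln(0.888888) = 0.029446.
d = 0.162711 + 0.029446 = 0.192157.

0.19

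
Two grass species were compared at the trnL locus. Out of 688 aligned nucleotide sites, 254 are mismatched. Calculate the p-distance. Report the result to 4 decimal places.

0.3692

p = 254/688 = 0.369186… ≈ 0.3692 (to 4 d.p.).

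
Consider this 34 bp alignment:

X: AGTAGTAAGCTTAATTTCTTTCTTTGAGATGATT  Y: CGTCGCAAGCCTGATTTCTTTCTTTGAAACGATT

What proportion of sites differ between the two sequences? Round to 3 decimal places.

The sequences differ at 7 of 34 positions (sites 1, 4, 6, 11, 13, 28, 30).
p = 7/34 = 0.205882… ≈ 0.206 (to 3 d.p.).

0.206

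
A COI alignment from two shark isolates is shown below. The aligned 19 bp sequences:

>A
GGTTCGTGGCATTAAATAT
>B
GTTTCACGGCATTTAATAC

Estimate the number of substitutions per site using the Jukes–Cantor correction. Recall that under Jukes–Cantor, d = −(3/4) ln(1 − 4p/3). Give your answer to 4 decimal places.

0.3241

The sequences differ at 5 of 19 sites (2, 6, 7, 14, 19), so p = 5/19 ≈ 0.263158.
d = −(3/4) ln(1 − 4p/3) = −0.75 ln(1 − 0.350877) = −0.75 ln(0.649123)
  = −0.75 × (-0.432133) = 0.324100 substitutions/site.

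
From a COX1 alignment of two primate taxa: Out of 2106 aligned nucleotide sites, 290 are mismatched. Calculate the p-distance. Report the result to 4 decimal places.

p = 290/2106 = 0.137701… ≈ 0.1377 (to 4 d.p.).

0.1377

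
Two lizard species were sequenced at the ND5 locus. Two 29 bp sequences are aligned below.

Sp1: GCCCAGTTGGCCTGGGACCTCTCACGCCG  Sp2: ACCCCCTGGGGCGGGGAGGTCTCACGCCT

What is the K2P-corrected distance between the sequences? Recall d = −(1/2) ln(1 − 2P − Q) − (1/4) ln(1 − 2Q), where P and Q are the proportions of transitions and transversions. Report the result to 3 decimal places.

Of 29 sites, 1 differences are transitions and 8 are transversions, so P = 1/29 ≈ 0.034483 and Q = 8/29 ≈ 0.275862.
Under the Kimura two-parameter model, d = −½ ln(1 − 2P − Q) − ¼ ln(1 − 2Q).
1 − 2P − Q = 0.655172, giving −½ ln(0.655172) = 0.211429.
1 − 2Q = 0.448276, giving −¼ ln(0.448276) = 0.200587.
d = 0.211429 + 0.200587 = 0.412016.

0.412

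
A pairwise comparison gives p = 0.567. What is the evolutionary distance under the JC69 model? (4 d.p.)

d = −(3/4) ln(1 − 4p/3) = −0.75 ln(1 − 0.756) = −0.75 ln(0.244)
  = −0.75 × (-1.410587) = 1.057940 substitutions/site.

1.0579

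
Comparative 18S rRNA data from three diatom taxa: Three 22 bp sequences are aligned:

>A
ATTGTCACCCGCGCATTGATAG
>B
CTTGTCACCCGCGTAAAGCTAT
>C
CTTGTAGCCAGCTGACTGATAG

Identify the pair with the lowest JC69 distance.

A–B: 6/22 differ, p = 0.273, d = 0.339.
A–C: 7/22 differ, p = 0.318, d = 0.414.
B–C: 9/22 differ, p = 0.409, d = 0.591.
The smallest distance is between A and B.

A and B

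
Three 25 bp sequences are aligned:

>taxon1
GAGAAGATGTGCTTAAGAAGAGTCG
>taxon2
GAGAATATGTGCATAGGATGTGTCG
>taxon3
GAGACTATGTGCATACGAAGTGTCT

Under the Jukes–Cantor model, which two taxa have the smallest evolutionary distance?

taxon2 and taxon3

taxon1–taxon2: 5/25 differ, p = 0.200, d = 0.233.
taxon1–taxon3: 6/25 differ, p = 0.240, d = 0.289.
taxon2–taxon3: 4/25 differ, p = 0.160, d = 0.180.
The smallest distance is between taxon2 and taxon3.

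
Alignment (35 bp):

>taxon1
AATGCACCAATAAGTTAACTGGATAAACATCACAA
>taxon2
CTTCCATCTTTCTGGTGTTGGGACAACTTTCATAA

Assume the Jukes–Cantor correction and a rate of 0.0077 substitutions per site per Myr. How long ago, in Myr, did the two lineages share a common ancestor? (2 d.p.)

56.37

The sequences differ at 18 of 35 sites, so p = 18/35 ≈ 0.514286.
d = −(3/4) ln(1 − 4p/3) = −0.75 ln(1 − 0.685715) = −0.75 ln(0.314285)
  = −0.75 × (-1.157455) = 0.868091 substitutions/site.
Under a molecular clock d = 2μt, so t = d/(2μ) = 0.868091 / (2 × 0.0077) = 56.37 Myr.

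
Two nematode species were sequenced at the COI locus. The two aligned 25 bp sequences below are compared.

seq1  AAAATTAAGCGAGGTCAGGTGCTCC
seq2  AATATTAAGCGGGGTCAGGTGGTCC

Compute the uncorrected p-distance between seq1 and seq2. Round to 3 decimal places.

The sequences differ at 3 of 25 positions (sites 3, 12, 22).
p = 3/25 = 0.120.

0.120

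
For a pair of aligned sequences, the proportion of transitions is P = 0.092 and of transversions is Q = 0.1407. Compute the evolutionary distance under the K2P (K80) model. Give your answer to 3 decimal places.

Under the Kimura two-parameter model, d = −½ ln(1 − 2P − Q) − ¼ ln(1 − 2Q).
1 − 2P − Q = 0.6753, giving −½ ln(0.6753) = 0.196299.
1 − 2Q = 0.7186, giving −¼ ln(0.7186) = 0.082613.
d = 0.196299 + 0.082613 = 0.278912.

0.279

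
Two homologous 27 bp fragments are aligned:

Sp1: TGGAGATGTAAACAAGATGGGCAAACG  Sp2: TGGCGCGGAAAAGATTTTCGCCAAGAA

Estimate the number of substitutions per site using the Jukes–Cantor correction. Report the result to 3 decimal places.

0.770

The sequences differ at 13 of 27 sites, so p = 13/27 ≈ 0.481481.
d = −(3/4) ln(1 − 4p/3) = −0.75 ln(1 − 0.641975) = −0.75 ln(0.358025)
  = −0.75 × (-1.027152) = 0.770364 substitutions/site.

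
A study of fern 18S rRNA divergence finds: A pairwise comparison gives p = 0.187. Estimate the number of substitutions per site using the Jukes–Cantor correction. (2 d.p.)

d = −(3/4) ln(1 − 4p/3) = −0.75 ln(1 − 0.249333) = −0.75 ln(0.750667)
  = −0.75 × (-0.286793) = 0.215095 substitutions/site.

0.22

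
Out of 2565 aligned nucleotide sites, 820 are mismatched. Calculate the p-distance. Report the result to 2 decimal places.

0.32

p = 820/2565 = 0.319688… ≈ 0.32 (to 2 d.p.).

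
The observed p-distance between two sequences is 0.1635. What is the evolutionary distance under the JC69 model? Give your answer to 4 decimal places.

0.1844

d = −(3/4) ln(1 − 4p/3) = −0.75 ln(1 − 0.218) = −0.75 ln(0.782)
  = −0.75 × (-0.245901) = 0.184426 substitutions/site.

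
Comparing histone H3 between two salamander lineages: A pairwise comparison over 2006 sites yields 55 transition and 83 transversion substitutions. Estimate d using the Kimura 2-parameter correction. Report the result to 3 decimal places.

P = 55/2006 ≈ 0.027418 and Q = 83/2006 ≈ 0.041376.
Under the Kimura two-parameter model, d = −½ ln(1 − 2P − Q) − ¼ ln(1 − 2Q).
1 − 2P − Q = 0.903788, giving −½ ln(0.903788) = 0.050580.
1 − 2Q = 0.917248, giving −¼ ln(0.917248) = 0.021594.
d = 0.050580 + 0.021594 = 0.072174.

0.072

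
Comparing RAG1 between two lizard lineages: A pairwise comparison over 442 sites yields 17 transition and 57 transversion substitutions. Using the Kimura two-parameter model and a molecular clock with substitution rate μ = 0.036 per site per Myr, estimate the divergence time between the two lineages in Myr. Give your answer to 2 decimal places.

P = 17/442 ≈ 0.038462 and Q = 57/442 ≈ 0.128959.
Under the Kimura two-parameter model, d = −½ ln(1 − 2P − Q) − ¼ ln(1 − 2Q).
1 − 2P − Q = 0.794117, giving −½ ln(0.794117) = 0.115262.
1 − 2Q = 0.742082, giving −¼ ln(0.742082) = 0.074574.
d = 0.115262 + 0.074574 = 0.189836.
Under a molecular clock d = 2μt, so t = d/(2μ) = 0.189836 / (2 × 0.036) = 2.64 Myr.

2.64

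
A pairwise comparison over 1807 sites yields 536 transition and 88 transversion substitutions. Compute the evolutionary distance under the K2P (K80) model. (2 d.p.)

P = 536/1807 ≈ 0.296624 and Q = 88/1807 ≈ 0.0487.
Under the Kimura two-parameter model, d = −½ ln(1 − 2P − Q) − ¼ ln(1 − 2Q).
1 − 2P − Q = 0.358052, giving −½ ln(0.358052) = 0.513539.
1 − 2Q = 0.9026, giving −¼ ln(0.9026) = 0.025619.
d = 0.513539 + 0.025619 = 0.539158.

0.54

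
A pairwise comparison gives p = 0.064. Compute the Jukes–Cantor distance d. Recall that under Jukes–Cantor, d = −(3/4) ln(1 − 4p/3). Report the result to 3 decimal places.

d = −(3/4) ln(1 − 4p/3) = −0.75 ln(1 − 0.085333) = −0.75 ln(0.914667)
  = −0.75 × (-0.089195) = 0.066896 substitutions/site.

0.067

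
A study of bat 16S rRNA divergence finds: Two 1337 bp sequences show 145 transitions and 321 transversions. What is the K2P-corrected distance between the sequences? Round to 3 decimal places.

0.469

P = 145/1337 ≈ 0.108452 and Q = 321/1337 ≈ 0.24009.
Under the Kimura two-parameter model, d = −½ ln(1 − 2P − Q) − ¼ ln(1 − 2Q).
1 − 2P − Q = 0.543006, giving −½ ln(0.543006) = 0.305317.
1 − 2Q = 0.51982, giving −¼ ln(0.51982) = 0.163568.
d = 0.305317 + 0.163568 = 0.468885.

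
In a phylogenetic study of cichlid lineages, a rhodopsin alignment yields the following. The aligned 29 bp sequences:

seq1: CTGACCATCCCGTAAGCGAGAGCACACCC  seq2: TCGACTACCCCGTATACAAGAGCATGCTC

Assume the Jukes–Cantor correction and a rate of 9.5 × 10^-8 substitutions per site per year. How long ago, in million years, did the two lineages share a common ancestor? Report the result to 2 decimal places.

2.43

The sequences differ at 10 of 29 sites (1, 2, 6, 8, 15, 16, 18, 25, 26, 28), so p = 10/29 ≈ 0.344828.
d = −(3/4) ln(1 − 4p/3) = −0.75 ln(1 − 0.459771) = −0.75 ln(0.540229)
  = −0.75 × (-0.615762) = 0.461822 substitutions/site.
Under a molecular clock d = 2μt, so t = d/(2μ) = 0.461822 / (2 × 9.5 × 10^-8) = 2.43 million years.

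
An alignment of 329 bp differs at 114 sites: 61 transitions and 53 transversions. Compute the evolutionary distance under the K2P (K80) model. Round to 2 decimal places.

P = 61/329 ≈ 0.18541 and Q = 53/329 ≈ 0.161094.
Under the Kimura two-parameter model, d = −½ ln(1 − 2P − Q) − ¼ ln(1 − 2Q).
1 − 2P − Q = 0.468086, giving −½ ln(0.468086) = 0.379552.
1 − 2Q = 0.677812, giving −¼ ln(0.677812) = 0.097221.
d = 0.379552 + 0.097221 = 0.476773.

0.48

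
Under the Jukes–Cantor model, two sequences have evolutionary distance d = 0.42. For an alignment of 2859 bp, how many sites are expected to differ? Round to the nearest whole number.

919

Invert JC69: p = (3/4)(1 − e^(−4d/3)) = 0.75 × (1 − e^(-0.56)) = 0.75 × (1 − 0.571209) = 0.321593.
Expected differing sites = pL ≈ 0.321593 × 2859 = 919.434387 ≈ 919.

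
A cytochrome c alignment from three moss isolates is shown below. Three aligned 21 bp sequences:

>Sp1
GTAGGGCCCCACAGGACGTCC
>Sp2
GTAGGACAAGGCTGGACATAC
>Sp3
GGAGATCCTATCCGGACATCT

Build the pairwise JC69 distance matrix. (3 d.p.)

Sp1–Sp2: 8/21 sites differ → p ≈ 0.380952, d = −0.75 ln(1 − 0.507936) = 0.531860 ≈ 0.532.
Sp1–Sp3: 9/21 sites differ → p ≈ 0.428571, d = −0.75 ln(1 − 0.571428) = 0.635472 ≈ 0.635.
Sp2–Sp3: 10/21 sites differ → p ≈ 0.47619, d = −0.75 ln(1 − 0.63492) = 0.755729 ≈ 0.756.

d(Sp1,Sp2) = 0.532, d(Sp1,Sp3) = 0.635, d(Sp2,Sp3) = 0.756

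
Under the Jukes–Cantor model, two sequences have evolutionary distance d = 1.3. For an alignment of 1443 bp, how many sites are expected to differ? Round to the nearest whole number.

891

Invert JC69: p = (3/4)(1 − e^(−4d/3)) = 0.75 × (1 − e^(-1.733333)) = 0.75 × (1 − 0.176695) = 0.617479.
Expected differing sites = pL ≈ 0.617479 × 1443 = 891.022197 ≈ 891.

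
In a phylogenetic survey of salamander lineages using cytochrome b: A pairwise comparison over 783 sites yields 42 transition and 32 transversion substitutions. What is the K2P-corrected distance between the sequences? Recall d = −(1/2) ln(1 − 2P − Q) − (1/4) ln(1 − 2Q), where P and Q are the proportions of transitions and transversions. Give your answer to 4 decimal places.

P = 42/783 ≈ 0.05364 and Q = 32/783 ≈ 0.040868.
Under the Kimura two-parameter model, d = −½ ln(1 − 2P − Q) − ¼ ln(1 − 2Q).
1 − 2P − Q = 0.851852, giving −½ ln(0.851852) = 0.080171.
1 − 2Q = 0.918264, giving −¼ ln(0.918264) = 0.021318.
d = 0.080171 + 0.021318 = 0.101489.

0.1015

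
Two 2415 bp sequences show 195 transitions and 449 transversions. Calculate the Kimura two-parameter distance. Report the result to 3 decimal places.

P = 195/2415 ≈ 0.080745 and Q = 449/2415 ≈ 0.185921.
Under the Kimura two-parameter model, d = −½ ln(1 − 2P − Q) − ¼ ln(1 − 2Q).
1 − 2P − Q = 0.652589, giving −½ ln(0.652589) = 0.213404.
1 − 2Q = 0.628158, giving −¼ ln(0.628158) = 0.116241.
d = 0.213404 + 0.116241 = 0.329645.

0.330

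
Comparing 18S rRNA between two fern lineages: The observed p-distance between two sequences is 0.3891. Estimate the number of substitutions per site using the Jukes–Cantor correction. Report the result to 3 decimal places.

0.549

d = −(3/4) ln(1 − 4p/3) = −0.75 ln(1 − 0.5188) = −0.75 ln(0.4812)
  = −0.75 × (-0.731472) = 0.548604 substitutions/site.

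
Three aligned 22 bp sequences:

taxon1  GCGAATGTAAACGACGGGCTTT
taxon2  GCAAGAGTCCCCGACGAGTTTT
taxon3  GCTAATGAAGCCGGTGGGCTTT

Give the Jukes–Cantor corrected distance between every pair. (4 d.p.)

taxon1–taxon2: 8/22 sites differ → p ≈ 0.363636, d = −0.75 ln(1 − 0.484848) = 0.497470 ≈ 0.4975.
taxon1–taxon3: 6/22 sites differ → p ≈ 0.272727, d = −0.75 ln(1 − 0.363636) = 0.338988 ≈ 0.3390.
taxon2–taxon3: 10/22 sites differ → p ≈ 0.454545, d = −0.75 ln(1 − 0.60606) = 0.698667 ≈ 0.6987.

d(taxon1,taxon2) = 0.4975, d(taxon1,taxon3) = 0.3390, d(taxon2,taxon3) = 0.6987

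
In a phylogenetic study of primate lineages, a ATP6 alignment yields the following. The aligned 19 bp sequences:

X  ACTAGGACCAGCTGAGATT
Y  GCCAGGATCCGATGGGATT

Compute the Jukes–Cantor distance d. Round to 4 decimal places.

The sequences differ at 6 of 19 sites (1, 3, 8, 10, 12, 15), so p = 6/19 ≈ 0.315789.
d = −(3/4) ln(1 − 4p/3) = −0.75 ln(1 − 0.421052) = −0.75 ln(0.578948)
  = −0.75 × (-0.546543) = 0.409907 substitutions/site.

0.4099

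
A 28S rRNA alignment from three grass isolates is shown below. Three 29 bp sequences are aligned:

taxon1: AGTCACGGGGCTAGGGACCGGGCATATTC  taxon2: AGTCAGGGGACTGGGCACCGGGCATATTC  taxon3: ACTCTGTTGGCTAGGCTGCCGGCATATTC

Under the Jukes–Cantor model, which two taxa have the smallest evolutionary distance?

taxon1–taxon2: 4/29 differ, p = 0.138, d = 0.152.
taxon1–taxon3: 9/29 differ, p = 0.310, d = 0.401.
taxon2–taxon3: 9/29 differ, p = 0.310, d = 0.401.
The smallest distance is between taxon1 and taxon2.

taxon1 and taxon2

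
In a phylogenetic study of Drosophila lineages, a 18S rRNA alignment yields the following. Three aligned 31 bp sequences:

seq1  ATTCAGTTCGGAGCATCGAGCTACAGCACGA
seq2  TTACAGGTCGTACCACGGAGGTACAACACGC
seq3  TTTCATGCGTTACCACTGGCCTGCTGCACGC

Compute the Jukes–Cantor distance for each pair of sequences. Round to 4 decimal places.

d(seq1,seq2) = 0.4217, d(seq1,seq3) = 0.7771, d(seq2,seq3) = 0.5445

seq1–seq2: 10/31 sites differ → p ≈ 0.322581, d = −0.75 ln(1 − 0.430108) = 0.421731 ≈ 0.4217.
seq1–seq3: 15/31 sites differ → p ≈ 0.483871, d = −0.75 ln(1 − 0.645161) = 0.777068 ≈ 0.7771.
seq2–seq3: 12/31 sites differ → p ≈ 0.387097, d = −0.75 ln(1 − 0.516129) = 0.544453 ≈ 0.5445.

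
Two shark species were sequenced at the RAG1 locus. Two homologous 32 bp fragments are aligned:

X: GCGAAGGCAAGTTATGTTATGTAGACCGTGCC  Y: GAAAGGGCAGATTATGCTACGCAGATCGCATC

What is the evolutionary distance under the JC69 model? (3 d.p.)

0.520

The sequences differ at 12 of 32 sites, so p = 12/32 = 0.375.
d = −(3/4) ln(1 − 4p/3) = −0.75 ln(1 − 0.5) = −0.75 ln(0.5)
  = −0.75 × (-0.693147) = 0.519860 substitutions/site.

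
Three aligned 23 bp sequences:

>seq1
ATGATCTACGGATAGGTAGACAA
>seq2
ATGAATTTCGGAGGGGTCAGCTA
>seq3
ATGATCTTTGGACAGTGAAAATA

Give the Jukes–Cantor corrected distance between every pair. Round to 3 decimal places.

seq1–seq2: 9/23 sites differ → p ≈ 0.391304, d = −0.75 ln(1 − 0.521739) = 0.553199 ≈ 0.553.
seq1–seq3: 8/23 sites differ → p ≈ 0.347826, d = −0.75 ln(1 − 0.463768) = 0.467391 ≈ 0.467.
seq2–seq3: 10/23 sites differ → p ≈ 0.434783, d = −0.75 ln(1 − 0.579711) = 0.650110 ≈ 0.650.

d(seq1,seq2) = 0.553, d(seq1,seq3) = 0.467, d(seq2,seq3) = 0.650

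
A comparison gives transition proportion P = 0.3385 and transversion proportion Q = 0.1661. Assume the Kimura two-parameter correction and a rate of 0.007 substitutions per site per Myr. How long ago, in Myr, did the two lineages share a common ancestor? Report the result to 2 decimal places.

Under the Kimura two-parameter model, d = −½ ln(1 − 2P − Q) − ¼ ln(1 − 2Q).
1 − 2P − Q = 0.1569, giving −½ ln(0.1569) = 0.926073.
1 − 2Q = 0.6678, giving −¼ ln(0.6678) = 0.100942.
d = 0.926073 + 0.100942 = 1.027015.
Under a molecular clock d = 2μt, so t = d/(2μ) = 1.027015 / (2 × 0.007) = 73.36 Myr.

73.36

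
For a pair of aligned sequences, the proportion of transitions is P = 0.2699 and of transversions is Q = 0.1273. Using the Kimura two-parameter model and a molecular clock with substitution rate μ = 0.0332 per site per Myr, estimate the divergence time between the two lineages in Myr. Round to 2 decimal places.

9.39

Under the Kimura two-parameter model, d = −½ ln(1 − 2P − Q) − ¼ ln(1 − 2Q).
1 − 2P − Q = 0.3329, giving −½ ln(0.3329) = 0.549957.
1 − 2Q = 0.7454, giving −¼ ln(0.7454) = 0.073459.
d = 0.549957 + 0.073459 = 0.623416.
Under a molecular clock d = 2μt, so t = d/(2μ) = 0.623416 / (2 × 0.0332) = 9.39 Myr.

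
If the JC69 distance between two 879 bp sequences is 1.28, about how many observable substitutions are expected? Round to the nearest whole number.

540

Invert JC69: p = (3/4)(1 − e^(−4d/3)) = 0.75 × (1 − e^(-1.706667)) = 0.75 × (1 − 0.181470) = 0.613898.
Expected differing sites = pL ≈ 0.613898 × 879 = 539.616342 ≈ 540.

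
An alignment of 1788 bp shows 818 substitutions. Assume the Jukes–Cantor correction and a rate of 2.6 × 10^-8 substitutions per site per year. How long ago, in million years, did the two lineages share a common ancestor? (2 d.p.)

p = 818/1788 ≈ 0.457494.
d = −(3/4) ln(1 − 4p/3) = −0.75 ln(1 − 0.609992) = −0.75 ln(0.390008)
  = −0.75 × (-0.941588) = 0.706191 substitutions/site.
Under a molecular clock d = 2μt, so t = d/(2μ) = 0.706191 / (2 × 2.6 × 10^-8) = 13.58 million years.

13.58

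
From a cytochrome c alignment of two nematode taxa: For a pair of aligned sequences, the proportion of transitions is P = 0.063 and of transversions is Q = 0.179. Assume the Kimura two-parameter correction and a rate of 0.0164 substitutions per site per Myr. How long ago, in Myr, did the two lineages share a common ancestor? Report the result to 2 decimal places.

8.92

Under the Kimura two-parameter model, d = −½ ln(1 − 2P − Q) − ¼ ln(1 − 2Q).
1 − 2P − Q = 0.695, giving −½ ln(0.695) = 0.181922.
1 − 2Q = 0.642, giving −¼ ln(0.642) = 0.110792.
d = 0.181922 + 0.110792 = 0.292714.
Under a molecular clock d = 2μt, so t = d/(2μ) = 0.292714 / (2 × 0.0164) = 8.92 Myr.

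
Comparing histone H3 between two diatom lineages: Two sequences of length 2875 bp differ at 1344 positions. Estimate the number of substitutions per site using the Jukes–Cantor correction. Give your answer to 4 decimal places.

p = 1344/2875 ≈ 0.467478.
d = −(3/4) ln(1 − 4p/3) = −0.75 ln(1 − 0.623304) = −0.75 ln(0.376696)
  = −0.75 × (-0.976317) = 0.732238 substitutions/site.

0.7322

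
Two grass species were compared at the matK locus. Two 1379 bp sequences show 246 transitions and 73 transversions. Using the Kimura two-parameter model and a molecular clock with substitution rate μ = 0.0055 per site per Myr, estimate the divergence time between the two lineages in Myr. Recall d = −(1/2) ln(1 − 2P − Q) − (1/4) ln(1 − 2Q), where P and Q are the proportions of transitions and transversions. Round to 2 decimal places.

P = 246/1379 ≈ 0.17839 and Q = 73/1379 ≈ 0.052937.
Under the Kimura two-parameter model, d = −½ ln(1 − 2P − Q) − ¼ ln(1 − 2Q).
1 − 2P − Q = 0.590283, giving −½ ln(0.590283) = 0.263577.
1 − 2Q = 0.894126, giving −¼ ln(0.894126) = 0.027977.
d = 0.263577 + 0.027977 = 0.291554.
Under a molecular clock d = 2μt, so t = d/(2μ) = 0.291554 / (2 × 0.0055) = 26.50 Myr.

26.50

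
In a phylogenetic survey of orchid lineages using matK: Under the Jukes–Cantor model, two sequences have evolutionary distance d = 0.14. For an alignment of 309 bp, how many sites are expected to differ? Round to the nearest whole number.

39

Invert JC69: p = (3/4)(1 − e^(−4d/3)) = 0.75 × (1 − e^(-0.186667)) = 0.75 × (1 − 0.829720) = 0.127710.
Expected differing sites = pL ≈ 0.127710 × 309 = 39.46239 ≈ 39.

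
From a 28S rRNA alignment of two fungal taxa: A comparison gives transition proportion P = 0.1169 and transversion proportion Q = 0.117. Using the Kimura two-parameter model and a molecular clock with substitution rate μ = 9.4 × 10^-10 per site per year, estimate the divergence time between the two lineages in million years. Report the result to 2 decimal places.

Under the Kimura two-parameter model, d = −½ ln(1 − 2P − Q) − ¼ ln(1 − 2Q).
1 − 2P − Q = 0.6492, giving −½ ln(0.6492) = 0.216007.
1 − 2Q = 0.766, giving −¼ ln(0.766) = 0.066643.
d = 0.216007 + 0.066643 = 0.282650.
Under a molecular clock d = 2μt, so t = d/(2μ) = 0.282650 / (2 × 9.4 × 10^-10) = 150.35 million years.

150.35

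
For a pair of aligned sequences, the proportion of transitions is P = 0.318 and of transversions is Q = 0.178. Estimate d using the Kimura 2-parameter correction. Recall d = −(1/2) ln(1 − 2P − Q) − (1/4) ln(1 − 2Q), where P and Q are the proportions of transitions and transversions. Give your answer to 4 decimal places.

0.9510

Under the Kimura two-parameter model, d = −½ ln(1 − 2P − Q) − ¼ ln(1 − 2Q).
1 − 2P − Q = 0.186, giving −½ ln(0.186) = 0.841004.
1 − 2Q = 0.644, giving −¼ ln(0.644) = 0.110014.
d = 0.841004 + 0.110014 = 0.951018.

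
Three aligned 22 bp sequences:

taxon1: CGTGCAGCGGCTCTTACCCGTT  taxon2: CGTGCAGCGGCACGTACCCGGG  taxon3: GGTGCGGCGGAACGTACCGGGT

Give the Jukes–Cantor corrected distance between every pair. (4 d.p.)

d(taxon1,taxon2) = 0.2082, d(taxon1,taxon3) = 0.4141, d(taxon2,taxon3) = 0.2708

taxon1–taxon2: 4/22 sites differ → p ≈ 0.181818, d = −0.75 ln(1 − 0.242424) = 0.208224 ≈ 0.2082.
taxon1–taxon3: 7/22 sites differ → p ≈ 0.318182, d = −0.75 ln(1 − 0.424243) = 0.414052 ≈ 0.4141.
taxon2–taxon3: 5/22 sites differ → p ≈ 0.227273, d = −0.75 ln(1 − 0.303031) = 0.270761 ≈ 0.2708.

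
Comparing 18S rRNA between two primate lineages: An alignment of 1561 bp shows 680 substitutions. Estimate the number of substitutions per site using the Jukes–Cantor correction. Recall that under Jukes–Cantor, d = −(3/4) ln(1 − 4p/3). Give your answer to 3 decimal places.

p = 680/1561 ≈ 0.435618.
d = −(3/4) ln(1 − 4p/3) = −0.75 ln(1 − 0.580824) = −0.75 ln(0.419176)
  = −0.75 × (-0.869464) = 0.652098 substitutions/site.

0.652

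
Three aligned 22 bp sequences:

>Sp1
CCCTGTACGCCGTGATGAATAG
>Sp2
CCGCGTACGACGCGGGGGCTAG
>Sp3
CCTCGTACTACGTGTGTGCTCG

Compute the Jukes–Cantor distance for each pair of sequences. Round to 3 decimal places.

Sp1–Sp2: 8/22 sites differ → p ≈ 0.363636, d = −0.75 ln(1 − 0.484848) = 0.497470 ≈ 0.497.
Sp1–Sp3: 10/22 sites differ → p ≈ 0.454545, d = −0.75 ln(1 − 0.60606) = 0.698667 ≈ 0.699.
Sp2–Sp3: 6/22 sites differ → p ≈ 0.272727, d = −0.75 ln(1 − 0.363636) = 0.338988 ≈ 0.339.

d(Sp1,Sp2) = 0.497, d(Sp1,Sp3) = 0.699, d(Sp2,Sp3) = 0.339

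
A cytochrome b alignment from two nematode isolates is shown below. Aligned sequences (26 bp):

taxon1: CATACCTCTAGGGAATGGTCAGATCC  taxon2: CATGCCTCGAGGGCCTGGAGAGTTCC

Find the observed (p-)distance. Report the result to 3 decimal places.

0.269

The sequences differ at 7 of 26 positions (sites 4, 9, 14, 15, 19, 20, 23).
p = 7/26 = 0.269230… ≈ 0.269 (to 3 d.p.).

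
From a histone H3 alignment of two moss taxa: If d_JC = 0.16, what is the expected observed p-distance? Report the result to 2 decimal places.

p = (3/4)(1 − e^(−4d/3)) = 0.75 × (1 − e^(-0.213333)) = 0.75 × (1 − 0.807887) = 0.144085.

0.14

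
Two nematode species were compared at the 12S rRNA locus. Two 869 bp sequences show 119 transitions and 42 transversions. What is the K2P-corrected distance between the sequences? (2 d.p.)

0.22

P = 119/869 ≈ 0.136939 and Q = 42/869 ≈ 0.048331.
Under the Kimura two-parameter model, d = −½ ln(1 − 2P − Q) − ¼ ln(1 − 2Q).
1 − 2P − Q = 0.677791, giving −½ ln(0.677791) = 0.194458.
1 − 2Q = 0.903338, giving −¼ ln(0.903338) = 0.025415.
d = 0.194458 + 0.025415 = 0.219873.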